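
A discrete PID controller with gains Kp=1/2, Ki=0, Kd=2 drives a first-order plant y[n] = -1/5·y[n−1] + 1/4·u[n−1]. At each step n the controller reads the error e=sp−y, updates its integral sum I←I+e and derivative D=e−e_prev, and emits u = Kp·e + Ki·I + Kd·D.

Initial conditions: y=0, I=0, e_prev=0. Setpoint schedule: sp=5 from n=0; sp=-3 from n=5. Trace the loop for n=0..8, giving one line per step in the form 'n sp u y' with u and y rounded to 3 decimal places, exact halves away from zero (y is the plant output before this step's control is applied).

(exact arithmetic carried between steps; '≈' marks a value shown rounded to 6 d.p. or computed from one; I and e_prev carry over from the previous line; the table rounds u and y to 3 d.p., halves away from zero)
n=0: y=0, sp=5, e=sp−y=5; I=5, D=e−e_prev=5; u=1/2·5+0·5+2·5=12.5; next y=-1/5·0+1/4·12.5=3.125
n=1: y=3.125, sp=5, e=sp−y=1.875; I=6.875, D=e−e_prev=-3.125; u=1/2·1.875+0·6.875+2·(-3.125)=-5.3125; next y=-1/5·3.125+1/4·(-5.3125)=-1.953125
n=2: y=-1.953125, sp=5, e=sp−y=6.953125; I=13.828125, D=e−e_prev=5.078125; u=1/2·6.953125+0·13.828125+2·5.078125≈13.632813; next y=-1/5·(-1.953125)+1/4·13.632813≈3.798828
n=3: y≈3.798828, sp=5, e=sp−y≈1.201172; I≈15.029297, D=e−e_prev≈-5.751953; u=1/2·1.201172+0·15.029297+2·(-5.751953)≈-10.903320; next y=-1/5·3.798828+1/4·(-10.903320)≈-3.485596
n=4: y≈-3.485596, sp=5, e=sp−y≈8.485596; I≈23.514893, D=e−e_prev≈7.284424; u=1/2·8.485596+0·23.514893+2·7.284424≈18.811646; next y=-1/5·(-3.485596)+1/4·18.811646≈5.400031
n=5: y≈5.400031, sp=-3, e=sp−y≈-8.400031; I≈15.114862, D=e−e_prev≈-16.885626; u=1/2·(-8.400031)+0·15.114862+2·(-16.885626)≈-37.971268; next y=-1/5·5.400031+1/4·(-37.971268)≈-10.572823
n=6: y≈-10.572823, sp=-3, e=sp−y≈7.572823; I≈22.687685, D=e−e_prev≈15.972854; u=1/2·7.572823+0·22.687685+2·15.972854≈35.732119; next y=-1/5·(-10.572823)+1/4·35.732119≈11.047594
n=7: y≈11.047594, sp=-3, e=sp−y≈-14.047594; I≈8.640091, D=e−e_prev≈-21.620417; u=1/2·(-14.047594)+0·8.640091+2·(-21.620417)≈-50.264632; next y=-1/5·11.047594+1/4·(-50.264632)≈-14.775677
n=8: y≈-14.775677, sp=-3, e=sp−y≈11.775677; I≈20.415768, D=e−e_prev≈25.823271; u=1/2·11.775677+0·20.415768+2·25.823271≈57.534380; next y=-1/5·(-14.775677)+1/4·57.534380≈17.338730

0 5 12.500 0.000
1 5 -5.313 3.125
2 5 13.633 -1.953
3 5 -10.903 3.799
4 5 18.812 -3.486
5 -3 -37.971 5.400
6 -3 35.732 -10.573
7 -3 -50.265 11.048
8 -3 57.534 -14.776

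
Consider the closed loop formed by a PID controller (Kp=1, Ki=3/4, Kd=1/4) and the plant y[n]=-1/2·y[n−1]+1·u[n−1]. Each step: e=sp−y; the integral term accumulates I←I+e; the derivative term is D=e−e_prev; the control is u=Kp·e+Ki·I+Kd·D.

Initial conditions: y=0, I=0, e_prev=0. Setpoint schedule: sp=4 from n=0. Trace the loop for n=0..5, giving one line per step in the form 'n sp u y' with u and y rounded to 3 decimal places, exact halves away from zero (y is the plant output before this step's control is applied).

(exact arithmetic carried between steps; '≈' marks a value shown rounded to 6 d.p. or computed from one; I and e_prev carry over from the previous line; the table rounds u and y to 3 d.p., halves away from zero)
n=0: y=0, sp=4, e=sp−y=4; I=4, D=e−e_prev=4; u=1·4+3/4·4+1/4·4=8; next y=-1/2·0+1·8=8
n=1: y=8, sp=4, e=sp−y=-4; I=0, D=e−e_prev=-8; u=1·(-4)+3/4·0+1/4·(-8)=-6; next y=-1/2·8+1·(-6)=-10
n=2: y=-10, sp=4, e=sp−y=14; I=14, D=e−e_prev=18; u=1·14+3/4·14+1/4·18=29; next y=-1/2·(-10)+1·29=34
n=3: y=34, sp=4, e=sp−y=-30; I=-16, D=e−e_prev=-44; u=1·(-30)+3/4·(-16)+1/4·(-44)=-53; next y=-1/2·34+1·(-53)=-70
n=4: y=-70, sp=4, e=sp−y=74; I=58, D=e−e_prev=104; u=1·74+3/4·58+1/4·104=143.5; next y=-1/2·(-70)+1·143.5=178.5
n=5: y=178.5, sp=4, e=sp−y=-174.5; I=-116.5, D=e−e_prev=-248.5; u=1·(-174.5)+3/4·(-116.5)+1/4·(-248.5)=-324; next y=-1/2·178.5+1·(-324)=-413.25

0 4 8.000 0.000
1 4 -6.000 8.000
2 4 29.000 -10.000
3 4 -53.000 34.000
4 4 143.500 -70.000
5 4 -324.000 178.500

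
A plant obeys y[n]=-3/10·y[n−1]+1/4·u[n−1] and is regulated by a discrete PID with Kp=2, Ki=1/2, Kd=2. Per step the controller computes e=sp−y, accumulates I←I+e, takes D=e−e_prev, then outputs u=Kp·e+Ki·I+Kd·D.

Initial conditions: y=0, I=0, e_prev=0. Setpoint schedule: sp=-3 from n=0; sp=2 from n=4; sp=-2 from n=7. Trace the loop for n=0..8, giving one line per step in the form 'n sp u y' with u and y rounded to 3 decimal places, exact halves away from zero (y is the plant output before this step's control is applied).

(exact arithmetic carried between steps; '≈' marks a value shown rounded to 6 d.p. or computed from one; I and e_prev carry over from the previous line; the table rounds u and y to 3 d.p., halves away from zero)
n=0: y=0, sp=-3, e=sp−y=-3; I=-3, D=e−e_prev=-3; u=2·(-3)+1/2·(-3)+2·(-3)=-13.5; next y=-3/10·0+1/4·(-13.5)=-3.375
n=1: y=-3.375, sp=-3, e=sp−y=0.375; I=-2.625, D=e−e_prev=3.375; u=2·0.375+1/2·(-2.625)+2·3.375=6.1875; next y=-3/10·(-3.375)+1/4·6.1875=2.559375
n=2: y=2.559375, sp=-3, e=sp−y=-5.559375; I=-8.184375, D=e−e_prev=-5.934375; u=2·(-5.559375)+1/2·(-8.184375)+2·(-5.934375)≈-27.079688; next y=-3/10·2.559375+1/4·(-27.079688)≈-7.537734
n=3: y≈-7.537734, sp=-3, e=sp−y≈4.537734; I≈-3.646641, D=e−e_prev≈10.097109; u=2·4.537734+1/2·(-3.646641)+2·10.097109≈27.446367; next y=-3/10·(-7.537734)+1/4·27.446367≈9.122912
n=4: y≈9.122912, sp=2, e=sp−y≈-7.122912; I≈-10.769553, D=e−e_prev≈-11.660646; u=2·(-7.122912)+1/2·(-10.769553)+2·(-11.660646)≈-42.951894; next y=-3/10·9.122912+1/4·(-42.951894)≈-13.474847
n=5: y≈-13.474847, sp=2, e=sp−y≈15.474847; I≈4.705294, D=e−e_prev≈22.597759; u=2·15.474847+1/2·4.705294+2·22.597759≈78.497859; next y=-3/10·(-13.474847)+1/4·78.497859≈23.666919
n=6: y≈23.666919, sp=2, e=sp−y≈-21.666919; I≈-16.961625, D=e−e_prev≈-37.141766; u=2·(-21.666919)+1/2·(-16.961625)+2·(-37.141766)≈-126.098182; next y=-3/10·23.666919+1/4·(-126.098182)≈-38.624621
n=7: y≈-38.624621, sp=-2, e=sp−y≈36.624621; I≈19.662997, D=e−e_prev≈58.291540; u=2·36.624621+1/2·19.662997+2·58.291540≈199.663821; next y=-3/10·(-38.624621)+1/4·199.663821≈61.503342
n=8: y≈61.503342, sp=-2, e=sp−y≈-63.503342; I≈-43.840345, D=e−e_prev≈-100.127963; u=2·(-63.503342)+1/2·(-43.840345)+2·(-100.127963)≈-349.182782; next y=-3/10·61.503342+1/4·(-349.182782)≈-105.746698

0 -3 -13.500 0.000
1 -3 6.188 -3.375
2 -3 -27.080 2.559
3 -3 27.446 -7.538
4 2 -42.952 9.123
5 2 78.498 -13.475
6 2 -126.098 23.667
7 -2 199.664 -38.625
8 -2 -349.183 61.503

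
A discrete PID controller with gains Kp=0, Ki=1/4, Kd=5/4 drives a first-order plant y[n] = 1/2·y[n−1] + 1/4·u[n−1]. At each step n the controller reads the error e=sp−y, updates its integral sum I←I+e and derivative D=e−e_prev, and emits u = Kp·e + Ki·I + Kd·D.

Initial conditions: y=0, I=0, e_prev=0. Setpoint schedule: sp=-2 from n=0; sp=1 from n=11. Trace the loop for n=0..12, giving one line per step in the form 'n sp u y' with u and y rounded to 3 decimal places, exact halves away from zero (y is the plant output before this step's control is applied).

(exact arithmetic carried between steps; '≈' marks a value shown rounded to 6 d.p. or computed from one; I and e_prev carry over from the previous line; the table rounds u and y to 3 d.p., halves away from zero)
n=0: y=0, sp=-2, e=sp−y=-2; I=-2, D=e−e_prev=-2; u=0·(-2)+1/4·(-2)+5/4·(-2)=-3; next y=1/2·0+1/4·(-3)=-0.75
n=1: y=-0.75, sp=-2, e=sp−y=-1.25; I=-3.25, D=e−e_prev=0.75; u=0·(-1.25)+1/4·(-3.25)+5/4·0.75=0.125; next y=1/2·(-0.75)+1/4·0.125=-0.34375
n=2: y=-0.34375, sp=-2, e=sp−y=-1.65625; I=-4.90625, D=e−e_prev=-0.40625; u=0·(-1.65625)+1/4·(-4.90625)+5/4·(-0.40625)=-1.734375; next y=1/2·(-0.34375)+1/4·(-1.734375)≈-0.605469
n=3: y≈-0.605469, sp=-2, e=sp−y≈-1.394531; I≈-6.300781, D=e−e_prev≈0.261719; u=0·(-1.394531)+1/4·(-6.300781)+5/4·0.261719≈-1.248047; next y=1/2·(-0.605469)+1/4·(-1.248047)≈-0.614746
n=4: y≈-0.614746, sp=-2, e=sp−y≈-1.385254; I≈-7.686035, D=e−e_prev≈0.009277; u=0·(-1.385254)+1/4·(-7.686035)+5/4·0.009277≈-1.909912; next y=1/2·(-0.614746)+1/4·(-1.909912)≈-0.784851
n=5: y≈-0.784851, sp=-2, e=sp−y≈-1.215149; I≈-8.901184, D=e−e_prev≈0.170105; u=0·(-1.215149)+1/4·(-8.901184)+5/4·0.170105≈-2.012665; next y=1/2·(-0.784851)+1/4·(-2.012665)≈-0.895592
n=6: y≈-0.895592, sp=-2, e=sp−y≈-1.104408; I≈-10.005592, D=e−e_prev≈0.110741; u=0·(-1.104408)+1/4·(-10.005592)+5/4·0.110741≈-2.362972; next y=1/2·(-0.895592)+1/4·(-2.362972)≈-1.038539
n=7: y≈-1.038539, sp=-2, e=sp−y≈-0.961461; I≈-10.967053, D=e−e_prev≈0.142947; u=0·(-0.961461)+1/4·(-10.967053)+5/4·0.142947≈-2.563079; next y=1/2·(-1.038539)+1/4·(-2.563079)≈-1.160039
n=8: y≈-1.160039, sp=-2, e=sp−y≈-0.839961; I≈-11.807014, D=e−e_prev≈0.121500; u=0·(-0.839961)+1/4·(-11.807014)+5/4·0.121500≈-2.799878; next y=1/2·(-1.160039)+1/4·(-2.799878)≈-1.279989
n=9: y≈-1.279989, sp=-2, e=sp−y≈-0.720011; I≈-12.527025, D=e−e_prev≈0.119950; u=0·(-0.720011)+1/4·(-12.527025)+5/4·0.119950≈-2.981819; next y=1/2·(-1.279989)+1/4·(-2.981819)≈-1.385449
n=10: y≈-1.385449, sp=-2, e=sp−y≈-0.614551; I≈-13.141576, D=e−e_prev≈0.105460; u=0·(-0.614551)+1/4·(-13.141576)+5/4·0.105460≈-3.153569; next y=1/2·(-1.385449)+1/4·(-3.153569)≈-1.481117
n=11: y≈-1.481117, sp=1, e=sp−y≈2.481117; I≈-10.660459, D=e−e_prev≈3.095668; u=0·2.481117+1/4·(-10.660459)+5/4·3.095668≈1.204470; next y=1/2·(-1.481117)+1/4·1.204470≈-0.439441
n=12: y≈-0.439441, sp=1, e=sp−y≈1.439441; I≈-9.221018, D=e−e_prev≈-1.041676; u=0·1.439441+1/4·(-9.221018)+5/4·(-1.041676)≈-3.607349; next y=1/2·(-0.439441)+1/4·(-3.607349)≈-1.121558

0 -2 -3.000 0.000
1 -2 0.125 -0.750
2 -2 -1.734 -0.344
3 -2 -1.248 -0.605
4 -2 -1.910 -0.615
5 -2 -2.013 -0.785
6 -2 -2.363 -0.896
7 -2 -2.563 -1.039
8 -2 -2.800 -1.160
9 -2 -2.982 -1.280
10 -2 -3.154 -1.385
11 1 1.204 -1.481
12 1 -3.607 -0.439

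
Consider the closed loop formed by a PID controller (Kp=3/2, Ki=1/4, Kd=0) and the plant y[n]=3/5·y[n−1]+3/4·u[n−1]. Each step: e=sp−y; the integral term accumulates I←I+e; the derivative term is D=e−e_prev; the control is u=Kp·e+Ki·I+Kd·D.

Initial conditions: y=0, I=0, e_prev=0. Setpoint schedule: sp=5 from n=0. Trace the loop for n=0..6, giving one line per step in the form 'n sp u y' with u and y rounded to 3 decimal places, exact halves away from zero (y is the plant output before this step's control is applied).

0 5 8.750 0.000
1 5 -1.484 6.563
2 5 4.667 2.824
3 5 1.062 5.195
4 5 3.256 3.914
5 5 1.994 4.790
6 5 2.782 4.369

(exact arithmetic carried between steps; '≈' marks a value shown rounded to 6 d.p. or computed from one; I and e_prev carry over from the previous line; the table rounds u and y to 3 d.p., halves away from zero)
n=0: y=0, sp=5, e=sp−y=5; I=5, D=e−e_prev=5; u=3/2·5+1/4·5+0·5=8.75; next y=3/5·0+3/4·8.75=6.5625
n=1: y=6.5625, sp=5, e=sp−y=-1.5625; I=3.4375, D=e−e_prev=-6.5625; u=3/2·(-1.5625)+1/4·3.4375+0·(-6.5625)=-1.484375; next y=3/5·6.5625+3/4·(-1.484375)≈2.824219
n=2: y≈2.824219, sp=5, e=sp−y≈2.175781; I≈5.613281, D=e−e_prev≈3.738281; u=3/2·2.175781+1/4·5.613281+0·3.738281≈4.666992; next y=3/5·2.824219+3/4·4.666992≈5.194775
n=3: y≈5.194775, sp=5, e=sp−y≈-0.194775; I≈5.418506, D=e−e_prev≈-2.370557; u=3/2·(-0.194775)+1/4·5.418506+0·(-2.370557)≈1.062463; next y=3/5·5.194775+3/4·1.062463≈3.913713
n=4: y≈3.913713, sp=5, e=sp−y≈1.086287; I≈6.504793, D=e−e_prev≈1.281063; u=3/2·1.086287+1/4·6.504793+0·1.281063≈3.255629; next y=3/5·3.913713+3/4·3.255629≈4.789950
n=5: y≈4.789950, sp=5, e=sp−y≈0.210050; I≈6.714844, D=e−e_prev≈-0.876237; u=3/2·0.210050+1/4·6.714844+0·(-0.876237)≈1.993787; next y=3/5·4.789950+3/4·1.993787≈4.369310
n=6: y≈4.369310, sp=5, e=sp−y≈0.630690; I≈7.345534, D=e−e_prev≈0.420640; u=3/2·0.630690+1/4·7.345534+0·0.420640≈2.782419; next y=3/5·4.369310+3/4·2.782419≈4.708400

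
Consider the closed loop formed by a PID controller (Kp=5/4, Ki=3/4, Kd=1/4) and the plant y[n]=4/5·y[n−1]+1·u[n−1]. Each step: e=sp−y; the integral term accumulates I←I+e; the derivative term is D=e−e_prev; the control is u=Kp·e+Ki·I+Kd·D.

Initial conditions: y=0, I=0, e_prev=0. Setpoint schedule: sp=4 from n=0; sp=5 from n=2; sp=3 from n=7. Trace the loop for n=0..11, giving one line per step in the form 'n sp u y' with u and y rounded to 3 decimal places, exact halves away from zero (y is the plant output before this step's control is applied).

(exact arithmetic carried between steps; '≈' marks a value shown rounded to 6 d.p. or computed from one; I and e_prev carry over from the previous line; the table rounds u and y to 3 d.p., halves away from zero)
n=0: y=0, sp=4, e=sp−y=4; I=4, D=e−e_prev=4; u=5/4·4+3/4·4+1/4·4=9; next y=4/5·0+1·9=9
n=1: y=9, sp=4, e=sp−y=-5; I=-1, D=e−e_prev=-9; u=5/4·(-5)+3/4·(-1)+1/4·(-9)=-9.25; next y=4/5·9+1·(-9.25)=-2.05
n=2: y=-2.05, sp=5, e=sp−y=7.05; I=6.05, D=e−e_prev=12.05; u=5/4·7.05+3/4·6.05+1/4·12.05=16.3625; next y=4/5·(-2.05)+1·16.3625=14.7225
n=3: y=14.7225, sp=5, e=sp−y=-9.7225; I=-3.6725, D=e−e_prev=-16.7725; u=5/4·(-9.7225)+3/4·(-3.6725)+1/4·(-16.7725)=-19.100625; next y=4/5·14.7225+1·(-19.100625)=-7.322625
n=4: y=-7.322625, sp=5, e=sp−y=12.322625; I=8.650125, D=e−e_prev=22.045125; u=5/4·12.322625+3/4·8.650125+1/4·22.045125≈27.402156; next y=4/5·(-7.322625)+1·27.402156≈21.544056
n=5: y≈21.544056, sp=5, e=sp−y≈-16.544056; I≈-7.893931, D=e−e_prev≈-28.866681; u=5/4·(-16.544056)+3/4·(-7.893931)+1/4·(-28.866681)≈-33.817189; next y=4/5·21.544056+1·(-33.817189)≈-16.581944
n=6: y≈-16.581944, sp=5, e=sp−y≈21.581944; I≈13.688013, D=e−e_prev≈38.126000; u=5/4·21.581944+3/4·13.688013+1/4·38.126000≈46.774940; next y=4/5·(-16.581944)+1·46.774940≈33.509385
n=7: y≈33.509385, sp=3, e=sp−y≈-30.509385; I≈-16.821372, D=e−e_prev≈-52.091329; u=5/4·(-30.509385)+3/4·(-16.821372)+1/4·(-52.091329)≈-63.775592; next y=4/5·33.509385+1·(-63.775592)≈-36.968084
n=8: y≈-36.968084, sp=3, e=sp−y≈39.968084; I≈23.146712, D=e−e_prev≈70.477468; u=5/4·39.968084+3/4·23.146712+1/4·70.477468≈84.939506; next y=4/5·(-36.968084)+1·84.939506≈55.365039
n=9: y≈55.365039, sp=3, e=sp−y≈-52.365039; I≈-29.218327, D=e−e_prev≈-92.333123; u=5/4·(-52.365039)+3/4·(-29.218327)+1/4·(-92.333123)≈-110.453325; next y=4/5·55.365039+1·(-110.453325)≈-66.161293
n=10: y≈-66.161293, sp=3, e=sp−y≈69.161293; I≈39.942967, D=e−e_prev≈121.526333; u=5/4·69.161293+3/4·39.942967+1/4·121.526333≈146.790425; next y=4/5·(-66.161293)+1·146.790425≈93.861390
n=11: y≈93.861390, sp=3, e=sp−y≈-90.861390; I≈-50.918424, D=e−e_prev≈-160.022684; u=5/4·(-90.861390)+3/4·(-50.918424)+1/4·(-160.022684)≈-191.771226; next y=4/5·93.861390+1·(-191.771226)≈-116.682114

0 4 9.000 0.000
1 4 -9.250 9.000
2 5 16.363 -2.050
3 5 -19.101 14.723
4 5 27.402 -7.323
5 5 -33.817 21.544
6 5 46.775 -16.582
7 3 -63.776 33.509
8 3 84.940 -36.968
9 3 -110.453 55.365
10 3 146.790 -66.161
11 3 -191.771 93.861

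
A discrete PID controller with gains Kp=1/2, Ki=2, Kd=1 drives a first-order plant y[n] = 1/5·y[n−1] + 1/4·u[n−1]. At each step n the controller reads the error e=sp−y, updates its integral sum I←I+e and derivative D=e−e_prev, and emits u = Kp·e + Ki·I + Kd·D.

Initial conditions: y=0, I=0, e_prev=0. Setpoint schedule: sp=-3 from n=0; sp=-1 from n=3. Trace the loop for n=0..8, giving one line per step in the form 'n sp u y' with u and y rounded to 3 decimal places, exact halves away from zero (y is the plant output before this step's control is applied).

(exact arithmetic carried between steps; '≈' marks a value shown rounded to 6 d.p. or computed from one; I and e_prev carry over from the previous line; the table rounds u and y to 3 d.p., halves away from zero)
n=0: y=0, sp=-3, e=sp−y=-3; I=-3, D=e−e_prev=-3; u=1/2·(-3)+2·(-3)+1·(-3)=-10.5; next y=1/5·0+1/4·(-10.5)=-2.625
n=1: y=-2.625, sp=-3, e=sp−y=-0.375; I=-3.375, D=e−e_prev=2.625; u=1/2·(-0.375)+2·(-3.375)+1·2.625=-4.3125; next y=1/5·(-2.625)+1/4·(-4.3125)=-1.603125
n=2: y=-1.603125, sp=-3, e=sp−y=-1.396875; I=-4.771875, D=e−e_prev=-1.021875; u=1/2·(-1.396875)+2·(-4.771875)+1·(-1.021875)≈-11.264063; next y=1/5·(-1.603125)+1/4·(-11.264063)≈-3.136641
n=3: y≈-3.136641, sp=-1, e=sp−y≈2.136641; I≈-2.635234, D=e−e_prev≈3.533516; u=1/2·2.136641+2·(-2.635234)+1·3.533516≈-0.668633; next y=1/5·(-3.136641)+1/4·(-0.668633)≈-0.794486
n=4: y≈-0.794486, sp=-1, e=sp−y≈-0.205514; I≈-2.840748, D=e−e_prev≈-2.342154; u=1/2·(-0.205514)+2·(-2.840748)+1·(-2.342154)≈-8.126407; next y=1/5·(-0.794486)+1/4·(-8.126407)≈-2.190499
n=5: y≈-2.190499, sp=-1, e=sp−y≈1.190499; I≈-1.650249, D=e−e_prev≈1.396013; u=1/2·1.190499+2·(-1.650249)+1·1.396013≈-1.309236; next y=1/5·(-2.190499)+1/4·(-1.309236)≈-0.765409
n=6: y≈-0.765409, sp=-1, e=sp−y≈-0.234591; I≈-1.884840, D=e−e_prev≈-1.425090; u=1/2·(-0.234591)+2·(-1.884840)+1·(-1.425090)≈-5.312066; next y=1/5·(-0.765409)+1/4·(-5.312066)≈-1.481098
n=7: y≈-1.481098, sp=-1, e=sp−y≈0.481098; I≈-1.403742, D=e−e_prev≈0.715690; u=1/2·0.481098+2·(-1.403742)+1·0.715690≈-1.851245; next y=1/5·(-1.481098)+1/4·(-1.851245)≈-0.759031
n=8: y≈-0.759031, sp=-1, e=sp−y≈-0.240969; I≈-1.644711, D=e−e_prev≈-0.722067; u=1/2·(-0.240969)+2·(-1.644711)+1·(-0.722067)≈-4.131974; next y=1/5·(-0.759031)+1/4·(-4.131974)≈-1.184800

0 -3 -10.500 0.000
1 -3 -4.313 -2.625
2 -3 -11.264 -1.603
3 -1 -0.669 -3.137
4 -1 -8.126 -0.794
5 -1 -1.309 -2.190
6 -1 -5.312 -0.765
7 -1 -1.851 -1.481
8 -1 -4.132 -0.759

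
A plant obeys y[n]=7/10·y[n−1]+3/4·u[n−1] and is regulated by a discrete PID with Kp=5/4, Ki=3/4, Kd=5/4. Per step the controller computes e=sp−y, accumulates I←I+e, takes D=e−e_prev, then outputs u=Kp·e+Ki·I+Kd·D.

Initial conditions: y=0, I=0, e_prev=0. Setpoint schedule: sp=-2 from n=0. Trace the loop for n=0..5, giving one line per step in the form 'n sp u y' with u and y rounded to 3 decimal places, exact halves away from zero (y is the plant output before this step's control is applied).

(exact arithmetic carried between steps; '≈' marks a value shown rounded to 6 d.p. or computed from one; I and e_prev carry over from the previous line; the table rounds u and y to 3 d.p., halves away from zero)
n=0: y=0, sp=-2, e=sp−y=-2; I=-2, D=e−e_prev=-2; u=5/4·(-2)+3/4·(-2)+5/4·(-2)=-6.5; next y=7/10·0+3/4·(-6.5)=-4.875
n=1: y=-4.875, sp=-2, e=sp−y=2.875; I=0.875, D=e−e_prev=4.875; u=5/4·2.875+3/4·0.875+5/4·4.875=10.34375; next y=7/10·(-4.875)+3/4·10.34375≈4.345313
n=2: y≈4.345313, sp=-2, e=sp−y≈-6.345313; I≈-5.470313, D=e−e_prev≈-9.220313; u=5/4·(-6.345313)+3/4·(-5.470313)+5/4·(-9.220313)≈-23.559766; next y=7/10·4.345313+3/4·(-23.559766)≈-14.628105
n=3: y≈-14.628105, sp=-2, e=sp−y≈12.628105; I≈7.157793, D=e−e_prev≈18.973418; u=5/4·12.628105+3/4·7.157793+5/4·18.973418≈44.870249; next y=7/10·(-14.628105)+3/4·44.870249≈23.413013
n=4: y≈23.413013, sp=-2, e=sp−y≈-25.413013; I≈-18.255220, D=e−e_prev≈-38.041118; u=5/4·(-25.413013)+3/4·(-18.255220)+5/4·(-38.041118)≈-93.009079; next y=7/10·23.413013+3/4·(-93.009079)≈-53.367700
n=5: y≈-53.367700, sp=-2, e=sp−y≈51.367700; I≈33.112480, D=e−e_prev≈76.780713; u=5/4·51.367700+3/4·33.112480+5/4·76.780713≈185.019877; next y=7/10·(-53.367700)+3/4·185.019877≈101.407518

0 -2 -6.500 0.000
1 -2 10.344 -4.875
2 -2 -23.560 4.345
3 -2 44.870 -14.628
4 -2 -93.009 23.413
5 -2 185.020 -53.368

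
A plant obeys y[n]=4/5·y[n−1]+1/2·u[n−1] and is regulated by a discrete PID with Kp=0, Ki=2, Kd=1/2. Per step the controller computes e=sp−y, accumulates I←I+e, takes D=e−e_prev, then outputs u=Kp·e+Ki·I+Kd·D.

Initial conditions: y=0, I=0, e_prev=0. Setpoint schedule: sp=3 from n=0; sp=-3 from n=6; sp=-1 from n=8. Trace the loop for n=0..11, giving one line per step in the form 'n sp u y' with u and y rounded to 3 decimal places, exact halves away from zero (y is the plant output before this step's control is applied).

(exact arithmetic carried between steps; '≈' marks a value shown rounded to 6 d.p. or computed from one; I and e_prev carry over from the previous line; the table rounds u and y to 3 d.p., halves away from zero)
n=0: y=0, sp=3, e=sp−y=3; I=3, D=e−e_prev=3; u=0·3+2·3+1/2·3=7.5; next y=4/5·0+1/2·7.5=3.75
n=1: y=3.75, sp=3, e=sp−y=-0.75; I=2.25, D=e−e_prev=-3.75; u=0·(-0.75)+2·2.25+1/2·(-3.75)=2.625; next y=4/5·3.75+1/2·2.625=4.3125
n=2: y=4.3125, sp=3, e=sp−y=-1.3125; I=0.9375, D=e−e_prev=-0.5625; u=0·(-1.3125)+2·0.9375+1/2·(-0.5625)=1.59375; next y=4/5·4.3125+1/2·1.59375=4.246875
n=3: y=4.246875, sp=3, e=sp−y=-1.246875; I=-0.309375, D=e−e_prev=0.065625; u=0·(-1.246875)+2·(-0.309375)+1/2·0.065625≈-0.585938; next y=4/5·4.246875+1/2·(-0.585938)≈3.104531
n=4: y≈3.104531, sp=3, e=sp−y≈-0.104531; I≈-0.413906, D=e−e_prev≈1.142344; u=0·(-0.104531)+2·(-0.413906)+1/2·1.142344≈-0.256641; next y=4/5·3.104531+1/2·(-0.256641)≈2.355305
n=5: y≈2.355305, sp=3, e=sp−y≈0.644695; I≈0.230789, D=e−e_prev≈0.749227; u=0·0.644695+2·0.230789+1/2·0.749227≈0.836191; next y=4/5·2.355305+1/2·0.836191≈2.302339
n=6: y≈2.302339, sp=-3, e=sp−y≈-5.302339; I≈-5.071550, D=e−e_prev≈-5.947035; u=0·(-5.302339)+2·(-5.071550)+1/2·(-5.947035)≈-13.116618; next y=4/5·2.302339+1/2·(-13.116618)≈-4.716438
n=7: y≈-4.716438, sp=-3, e=sp−y≈1.716438; I≈-3.355113, D=e−e_prev≈7.018777; u=0·1.716438+2·(-3.355113)+1/2·7.018777≈-3.200837; next y=4/5·(-4.716438)+1/2·(-3.200837)≈-5.373569
n=8: y≈-5.373569, sp=-1, e=sp−y≈4.373569; I≈1.018456, D=e−e_prev≈2.657131; u=0·4.373569+2·1.018456+1/2·2.657131≈3.365477; next y=4/5·(-5.373569)+1/2·3.365477≈-2.616116
n=9: y≈-2.616116, sp=-1, e=sp−y≈1.616116; I≈2.634572, D=e−e_prev≈-2.757452; u=0·1.616116+2·2.634572+1/2·(-2.757452)≈3.890418; next y=4/5·(-2.616116)+1/2·3.890418≈-0.147684
n=10: y≈-0.147684, sp=-1, e=sp−y≈-0.852316; I≈1.782256, D=e−e_prev≈-2.468432; u=0·(-0.852316)+2·1.782256+1/2·(-2.468432)≈2.330296; next y=4/5·(-0.147684)+1/2·2.330296≈1.047001
n=11: y≈1.047001, sp=-1, e=sp−y≈-2.047001; I≈-0.264745, D=e−e_prev≈-1.194685; u=0·(-2.047001)+2·(-0.264745)+1/2·(-1.194685)≈-1.126832; next y=4/5·1.047001+1/2·(-1.126832)≈0.274185

0 3 7.500 0.000
1 3 2.625 3.750
2 3 1.594 4.313
3 3 -0.586 4.247
4 3 -0.257 3.105
5 3 0.836 2.355
6 -3 -13.117 2.302
7 -3 -3.201 -4.716
8 -1 3.365 -5.374
9 -1 3.890 -2.616
10 -1 2.330 -0.148
11 -1 -1.127 1.047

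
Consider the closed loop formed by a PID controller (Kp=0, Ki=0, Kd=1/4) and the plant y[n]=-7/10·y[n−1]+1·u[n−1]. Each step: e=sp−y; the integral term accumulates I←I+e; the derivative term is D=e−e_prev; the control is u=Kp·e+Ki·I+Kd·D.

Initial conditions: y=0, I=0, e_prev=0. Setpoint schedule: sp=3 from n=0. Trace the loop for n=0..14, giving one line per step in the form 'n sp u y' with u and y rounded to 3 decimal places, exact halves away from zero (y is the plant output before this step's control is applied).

0 3 0.750 0.000
1 3 -0.188 0.750
2 3 0.366 -0.713
3 3 -0.394 0.864
4 3 0.466 -0.999
5 3 -0.541 1.165
6 3 0.631 -1.357
7 3 -0.734 1.580
8 3 0.855 -1.841
9 3 -0.996 2.144
10 3 1.160 -2.497
11 3 -1.351 2.908
12 3 1.574 -3.387
13 3 -1.833 3.944
14 3 2.134 -4.594

(exact arithmetic carried between steps; '≈' marks a value shown rounded to 6 d.p. or computed from one; I and e_prev carry over from the previous line; the table rounds u and y to 3 d.p., halves away from zero)
n=0: y=0, sp=3, e=sp−y=3; I=3, D=e−e_prev=3; u=0·3+0·3+1/4·3=0.75; next y=-7/10·0+1·0.75=0.75
n=1: y=0.75, sp=3, e=sp−y=2.25; I=5.25, D=e−e_prev=-0.75; u=0·2.25+0·5.25+1/4·(-0.75)=-0.1875; next y=-7/10·0.75+1·(-0.1875)=-0.7125
n=2: y=-0.7125, sp=3, e=sp−y=3.7125; I=8.9625, D=e−e_prev=1.4625; u=0·3.7125+0·8.9625+1/4·1.4625=0.365625; next y=-7/10·(-0.7125)+1·0.365625=0.864375
n=3: y=0.864375, sp=3, e=sp−y=2.135625; I=11.098125, D=e−e_prev=-1.576875; u=0·2.135625+0·11.098125+1/4·(-1.576875)≈-0.394219; next y=-7/10·0.864375+1·(-0.394219)≈-0.999281
n=4: y≈-0.999281, sp=3, e=sp−y≈3.999281; I≈15.097406, D=e−e_prev≈1.863656; u=0·3.999281+0·15.097406+1/4·1.863656≈0.465914; next y=-7/10·(-0.999281)+1·0.465914≈1.165411
n=5: y≈1.165411, sp=3, e=sp−y≈1.834589; I≈16.931995, D=e−e_prev≈-2.164692; u=0·1.834589+0·16.931995+1/4·(-2.164692)≈-0.541173; next y=-7/10·1.165411+1·(-0.541173)≈-1.356961
n=6: y≈-1.356961, sp=3, e=sp−y≈4.356961; I≈21.288956, D=e−e_prev≈2.522372; u=0·4.356961+0·21.288956+1/4·2.522372≈0.630593; next y=-7/10·(-1.356961)+1·0.630593≈1.580465
n=7: y≈1.580465, sp=3, e=sp−y≈1.419535; I≈22.708491, D=e−e_prev≈-2.937426; u=0·1.419535+0·22.708491+1/4·(-2.937426)≈-0.734357; next y=-7/10·1.580465+1·(-0.734357)≈-1.840682
n=8: y≈-1.840682, sp=3, e=sp−y≈4.840682; I≈27.549173, D=e−e_prev≈3.421148; u=0·4.840682+0·27.549173+1/4·3.421148≈0.855287; next y=-7/10·(-1.840682)+1·0.855287≈2.143765
n=9: y≈2.143765, sp=3, e=sp−y≈0.856235; I≈28.405408, D=e−e_prev≈-3.984447; u=0·0.856235+0·28.405408+1/4·(-3.984447)≈-0.996112; next y=-7/10·2.143765+1·(-0.996112)≈-2.496747
n=10: y≈-2.496747, sp=3, e=sp−y≈5.496747; I≈33.902155, D=e−e_prev≈4.640511; u=0·5.496747+0·33.902155+1/4·4.640511≈1.160128; next y=-7/10·(-2.496747)+1·1.160128≈2.907851
n=11: y≈2.907851, sp=3, e=sp−y≈0.092149; I≈33.994305, D=e−e_prev≈-5.404598; u=0·0.092149+0·33.994305+1/4·(-5.404598)≈-1.351149; next y=-7/10·2.907851+1·(-1.351149)≈-3.386645
n=12: y≈-3.386645, sp=3, e=sp−y≈6.386645; I≈40.380949, D=e−e_prev≈6.294496; u=0·6.386645+0·40.380949+1/4·6.294496≈1.573624; next y=-7/10·(-3.386645)+1·1.573624≈3.944275
n=13: y≈3.944275, sp=3, e=sp−y≈-0.944275; I≈39.436674, D=e−e_prev≈-7.330920; u=0·(-0.944275)+0·39.436674+1/4·(-7.330920)≈-1.832730; next y=-7/10·3.944275+1·(-1.832730)≈-4.593723
n=14: y≈-4.593723, sp=3, e=sp−y≈7.593723; I≈47.030397, D=e−e_prev≈8.537998; u=0·7.593723+0·47.030397+1/4·8.537998≈2.134500; next y=-7/10·(-4.593723)+1·2.134500≈5.350105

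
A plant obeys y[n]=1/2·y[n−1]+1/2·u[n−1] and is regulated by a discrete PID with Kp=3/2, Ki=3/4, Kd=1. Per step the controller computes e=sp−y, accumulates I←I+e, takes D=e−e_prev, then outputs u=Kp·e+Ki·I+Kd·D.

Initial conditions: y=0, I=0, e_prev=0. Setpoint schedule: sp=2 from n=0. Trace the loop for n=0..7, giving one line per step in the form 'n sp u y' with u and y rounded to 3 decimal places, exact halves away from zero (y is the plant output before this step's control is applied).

0 2 6.500 0.000
1 2 -4.563 3.250
2 2 10.445 -0.656
3 2 -9.509 4.895
4 2 17.276 -2.307
5 2 -18.518 7.485
6 2 29.415 -5.517
7 2 -34.713 11.949

(exact arithmetic carried between steps; '≈' marks a value shown rounded to 6 d.p. or computed from one; I and e_prev carry over from the previous line; the table rounds u and y to 3 d.p., halves away from zero)
n=0: y=0, sp=2, e=sp−y=2; I=2, D=e−e_prev=2; u=3/2·2+3/4·2+1·2=6.5; next y=1/2·0+1/2·6.5=3.25
n=1: y=3.25, sp=2, e=sp−y=-1.25; I=0.75, D=e−e_prev=-3.25; u=3/2·(-1.25)+3/4·0.75+1·(-3.25)=-4.5625; next y=1/2·3.25+1/2·(-4.5625)=-0.65625
n=2: y=-0.65625, sp=2, e=sp−y=2.65625; I=3.40625, D=e−e_prev=3.90625; u=3/2·2.65625+3/4·3.40625+1·3.90625≈10.445313; next y=1/2·(-0.65625)+1/2·10.445313≈4.894531
n=3: y≈4.894531, sp=2, e=sp−y≈-2.894531; I≈0.511719, D=e−e_prev≈-5.550781; u=3/2·(-2.894531)+3/4·0.511719+1·(-5.550781)≈-9.508789; next y=1/2·4.894531+1/2·(-9.508789)≈-2.307129
n=4: y≈-2.307129, sp=2, e=sp−y≈4.307129; I≈4.818848, D=e−e_prev≈7.201660; u=3/2·4.307129+3/4·4.818848+1·7.201660≈17.276489; next y=1/2·(-2.307129)+1/2·17.276489≈7.484680
n=5: y≈7.484680, sp=2, e=sp−y≈-5.484680; I≈-0.665833, D=e−e_prev≈-9.791809; u=3/2·(-5.484680)+3/4·(-0.665833)+1·(-9.791809)≈-18.518204; next y=1/2·7.484680+1/2·(-18.518204)≈-5.516762
n=6: y≈-5.516762, sp=2, e=sp−y≈7.516762; I≈6.850929, D=e−e_prev≈13.001442; u=3/2·7.516762+3/4·6.850929+1·13.001442≈29.414782; next y=1/2·(-5.516762)+1/2·29.414782≈11.949010
n=7: y≈11.949010, sp=2, e=sp−y≈-9.949010; I≈-3.098081, D=e−e_prev≈-17.465772; u=3/2·(-9.949010)+3/4·(-3.098081)+1·(-17.465772)≈-34.712847; next y=1/2·11.949010+1/2·(-34.712847)≈-11.381919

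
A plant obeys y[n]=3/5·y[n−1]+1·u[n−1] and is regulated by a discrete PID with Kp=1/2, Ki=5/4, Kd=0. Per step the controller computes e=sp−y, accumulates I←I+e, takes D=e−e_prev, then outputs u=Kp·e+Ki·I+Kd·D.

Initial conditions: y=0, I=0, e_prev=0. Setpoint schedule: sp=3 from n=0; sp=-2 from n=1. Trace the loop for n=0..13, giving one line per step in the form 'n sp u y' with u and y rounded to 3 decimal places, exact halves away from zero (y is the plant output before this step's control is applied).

0 3 5.250 0.000
1 -2 -8.938 5.250
2 -2 1.316 -5.788
3 -2 -0.304 -2.157
4 -2 -1.086 -1.598
5 -2 -0.807 -2.045
6 -2 -0.770 -2.034
7 -2 -0.804 -1.991
8 -2 -0.802 -1.998
9 -2 -0.799 -2.001
10 -2 -0.800 -2.000
11 -2 -0.800 -2.000
12 -2 -0.800 -2.000
13 -2 -0.800 -2.000

(exact arithmetic carried between steps; '≈' marks a value shown rounded to 6 d.p. or computed from one; I and e_prev carry over from the previous line; the table rounds u and y to 3 d.p., halves away from zero)
n=0: y=0, sp=3, e=sp−y=3; I=3, D=e−e_prev=3; u=1/2·3+5/4·3+0·3=5.25; next y=3/5·0+1·5.25=5.25
n=1: y=5.25, sp=-2, e=sp−y=-7.25; I=-4.25, D=e−e_prev=-10.25; u=1/2·(-7.25)+5/4·(-4.25)+0·(-10.25)=-8.9375; next y=3/5·5.25+1·(-8.9375)=-5.7875
n=2: y=-5.7875, sp=-2, e=sp−y=3.7875; I=-0.4625, D=e−e_prev=11.0375; u=1/2·3.7875+5/4·(-0.4625)+0·11.0375=1.315625; next y=3/5·(-5.7875)+1·1.315625=-2.156875
n=3: y=-2.156875, sp=-2, e=sp−y=0.156875; I=-0.305625, D=e−e_prev=-3.630625; u=1/2·0.156875+5/4·(-0.305625)+0·(-3.630625)≈-0.303594; next y=3/5·(-2.156875)+1·(-0.303594)≈-1.597719
n=4: y≈-1.597719, sp=-2, e=sp−y≈-0.402281; I≈-0.707906, D=e−e_prev≈-0.559156; u=1/2·(-0.402281)+5/4·(-0.707906)+0·(-0.559156)≈-1.086023; next y=3/5·(-1.597719)+1·(-1.086023)≈-2.044655
n=5: y≈-2.044655, sp=-2, e=sp−y≈0.044655; I≈-0.663252, D=e−e_prev≈0.446936; u=1/2·0.044655+5/4·(-0.663252)+0·0.446936≈-0.806737; next y=3/5·(-2.044655)+1·(-0.806737)≈-2.033530
n=6: y≈-2.033530, sp=-2, e=sp−y≈0.033530; I≈-0.629722, D=e−e_prev≈-0.011125; u=1/2·0.033530+5/4·(-0.629722)+0·(-0.011125)≈-0.770387; next y=3/5·(-2.033530)+1·(-0.770387)≈-1.990505
n=7: y≈-1.990505, sp=-2, e=sp−y≈-0.009495; I≈-0.639217, D=e−e_prev≈-0.043025; u=1/2·(-0.009495)+5/4·(-0.639217)+0·(-0.043025)≈-0.803768; next y=3/5·(-1.990505)+1·(-0.803768)≈-1.998071
n=8: y≈-1.998071, sp=-2, e=sp−y≈-0.001929; I≈-0.641145, D=e−e_prev≈0.007566; u=1/2·(-0.001929)+5/4·(-0.641145)+0·0.007566≈-0.802396; next y=3/5·(-1.998071)+1·(-0.802396)≈-2.001239
n=9: y≈-2.001239, sp=-2, e=sp−y≈0.001239; I≈-0.639907, D=e−e_prev≈0.003168; u=1/2·0.001239+5/4·(-0.639907)+0·0.003168≈-0.799264; next y=3/5·(-2.001239)+1·(-0.799264)≈-2.000007
n=10: y≈-2.000007, sp=-2, e=sp−y≈0.000007; I≈-0.639899, D=e−e_prev≈-0.001232; u=1/2·0.000007+5/4·(-0.639899)+0·(-0.001232)≈-0.799871; next y=3/5·(-2.000007)+1·(-0.799871)≈-1.999875
n=11: y≈-1.999875, sp=-2, e=sp−y≈-0.000125; I≈-0.640024, D=e−e_prev≈-0.000132; u=1/2·(-0.000125)+5/4·(-0.640024)+0·(-0.000132)≈-0.800093; next y=3/5·(-1.999875)+1·(-0.800093)≈-2.000018
n=12: y≈-2.000018, sp=-2, e=sp−y≈0.000018; I≈-0.640006, D=e−e_prev≈0.000143; u=1/2·0.000018+5/4·(-0.640006)+0·0.000143≈-0.799999; next y=3/5·(-2.000018)+1·(-0.799999)≈-2.000010
n=13: y≈-2.000010, sp=-2, e=sp−y≈0.000010; I≈-0.639997, D=e−e_prev≈-0.000008; u=1/2·0.000010+5/4·(-0.639997)+0·(-0.000008)≈-0.799991; next y=3/5·(-2.000010)+1·(-0.799991)≈-1.999997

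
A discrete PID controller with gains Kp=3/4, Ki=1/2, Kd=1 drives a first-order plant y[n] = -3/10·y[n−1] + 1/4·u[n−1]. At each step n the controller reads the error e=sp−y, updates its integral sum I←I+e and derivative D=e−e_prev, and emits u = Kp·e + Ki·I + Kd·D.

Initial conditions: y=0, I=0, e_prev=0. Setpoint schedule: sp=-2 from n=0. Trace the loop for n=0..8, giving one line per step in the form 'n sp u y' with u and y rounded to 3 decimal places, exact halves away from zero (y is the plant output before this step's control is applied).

(exact arithmetic carried between steps; '≈' marks a value shown rounded to 6 d.p. or computed from one; I and e_prev carry over from the previous line; the table rounds u and y to 3 d.p., halves away from zero)
n=0: y=0, sp=-2, e=sp−y=-2; I=-2, D=e−e_prev=-2; u=3/4·(-2)+1/2·(-2)+1·(-2)=-4.5; next y=-3/10·0+1/4·(-4.5)=-1.125
n=1: y=-1.125, sp=-2, e=sp−y=-0.875; I=-2.875, D=e−e_prev=1.125; u=3/4·(-0.875)+1/2·(-2.875)+1·1.125=-0.96875; next y=-3/10·(-1.125)+1/4·(-0.96875)≈0.095313
n=2: y≈0.095313, sp=-2, e=sp−y≈-2.095313; I≈-4.970313, D=e−e_prev≈-1.220313; u=3/4·(-2.095313)+1/2·(-4.970313)+1·(-1.220313)≈-5.276953; next y=-3/10·0.095313+1/4·(-5.276953)≈-1.347832
n=3: y≈-1.347832, sp=-2, e=sp−y≈-0.652168; I≈-5.622480, D=e−e_prev≈1.443145; u=3/4·(-0.652168)+1/2·(-5.622480)+1·1.443145≈-1.857222; next y=-3/10·(-1.347832)+1/4·(-1.857222)≈-0.059956
n=4: y≈-0.059956, sp=-2, e=sp−y≈-1.940044; I≈-7.562525, D=e−e_prev≈-1.287876; u=3/4·(-1.940044)+1/2·(-7.562525)+1·(-1.287876)≈-6.524172; next y=-3/10·(-0.059956)+1/4·(-6.524172)≈-1.613056
n=5: y≈-1.613056, sp=-2, e=sp−y≈-0.386944; I≈-7.949468, D=e−e_prev≈1.553100; u=3/4·(-0.386944)+1/2·(-7.949468)+1·1.553100≈-2.711842; next y=-3/10·(-1.613056)+1/4·(-2.711842)≈-0.194044
n=6: y≈-0.194044, sp=-2, e=sp−y≈-1.805956; I≈-9.755425, D=e−e_prev≈-1.419013; u=3/4·(-1.805956)+1/2·(-9.755425)+1·(-1.419013)≈-7.651192; next y=-3/10·(-0.194044)+1/4·(-7.651192)≈-1.854585
n=7: y≈-1.854585, sp=-2, e=sp−y≈-0.145415; I≈-9.900840, D=e−e_prev≈1.660541; u=3/4·(-0.145415)+1/2·(-9.900840)+1·1.660541≈-3.398940; next y=-3/10·(-1.854585)+1/4·(-3.398940)≈-0.293359
n=8: y≈-0.293359, sp=-2, e=sp−y≈-1.706641; I≈-11.607480, D=e−e_prev≈-1.561226; u=3/4·(-1.706641)+1/2·(-11.607480)+1·(-1.561226)≈-8.644946; next y=-3/10·(-0.293359)+1/4·(-8.644946)≈-2.073229

0 -2 -4.500 0.000
1 -2 -0.969 -1.125
2 -2 -5.277 0.095
3 -2 -1.857 -1.348
4 -2 -6.524 -0.060
5 -2 -2.712 -1.613
6 -2 -7.651 -0.194
7 -2 -3.399 -1.855
8 -2 -8.645 -0.293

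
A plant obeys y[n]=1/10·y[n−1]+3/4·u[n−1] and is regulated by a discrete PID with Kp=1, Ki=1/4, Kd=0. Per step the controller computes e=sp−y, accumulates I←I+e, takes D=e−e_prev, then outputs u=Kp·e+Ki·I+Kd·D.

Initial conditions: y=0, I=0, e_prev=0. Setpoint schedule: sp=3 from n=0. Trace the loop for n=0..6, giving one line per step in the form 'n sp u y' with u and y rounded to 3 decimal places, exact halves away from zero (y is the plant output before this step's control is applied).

(exact arithmetic carried between steps; '≈' marks a value shown rounded to 6 d.p. or computed from one; I and e_prev carry over from the previous line; the table rounds u and y to 3 d.p., halves away from zero)
n=0: y=0, sp=3, e=sp−y=3; I=3, D=e−e_prev=3; u=1·3+1/4·3+0·3=3.75; next y=1/10·0+3/4·3.75=2.8125
n=1: y=2.8125, sp=3, e=sp−y=0.1875; I=3.1875, D=e−e_prev=-2.8125; u=1·0.1875+1/4·3.1875+0·(-2.8125)=0.984375; next y=1/10·2.8125+3/4·0.984375≈1.019531
n=2: y≈1.019531, sp=3, e=sp−y≈1.980469; I≈5.167969, D=e−e_prev≈1.792969; u=1·1.980469+1/4·5.167969+0·1.792969≈3.272461; next y=1/10·1.019531+3/4·3.272461≈2.556299
n=3: y≈2.556299, sp=3, e=sp−y≈0.443701; I≈5.611670, D=e−e_prev≈-1.536768; u=1·0.443701+1/4·5.611670+0·(-1.536768)≈1.846619; next y=1/10·2.556299+3/4·1.846619≈1.640594
n=4: y≈1.640594, sp=3, e=sp−y≈1.359406; I≈6.971076, D=e−e_prev≈0.915705; u=1·1.359406+1/4·6.971076+0·0.915705≈3.102175; next y=1/10·1.640594+3/4·3.102175≈2.490691
n=5: y≈2.490691, sp=3, e=sp−y≈0.509309; I≈7.480385, D=e−e_prev≈-0.850097; u=1·0.509309+1/4·7.480385+0·(-0.850097)≈2.379406; next y=1/10·2.490691+3/4·2.379406≈2.033623
n=6: y≈2.033623, sp=3, e=sp−y≈0.966377; I≈8.446762, D=e−e_prev≈0.457067; u=1·0.966377+1/4·8.446762+0·0.457067≈3.078067; next y=1/10·2.033623+3/4·3.078067≈2.511913

0 3 3.750 0.000
1 3 0.984 2.813
2 3 3.272 1.020
3 3 1.847 2.556
4 3 3.102 1.641
5 3 2.379 2.491
6 3 3.078 2.034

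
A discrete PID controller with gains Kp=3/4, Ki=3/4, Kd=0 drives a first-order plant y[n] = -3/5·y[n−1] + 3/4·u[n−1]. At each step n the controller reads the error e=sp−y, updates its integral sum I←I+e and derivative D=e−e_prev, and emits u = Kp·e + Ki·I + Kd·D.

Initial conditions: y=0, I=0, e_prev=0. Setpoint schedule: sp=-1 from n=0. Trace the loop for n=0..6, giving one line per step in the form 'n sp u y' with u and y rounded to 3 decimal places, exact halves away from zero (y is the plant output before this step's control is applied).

0 -1 -1.500 0.000
1 -1 -0.563 -1.125
2 -1 -2.536 0.253
3 -1 -0.015 -2.054
4 -1 -4.137 1.221
5 -1 1.781 -3.835
6 -1 -7.301 3.637

(exact arithmetic carried between steps; '≈' marks a value shown rounded to 6 d.p. or computed from one; I and e_prev carry over from the previous line; the table rounds u and y to 3 d.p., halves away from zero)
n=0: y=0, sp=-1, e=sp−y=-1; I=-1, D=e−e_prev=-1; u=3/4·(-1)+3/4·(-1)+0·(-1)=-1.5; next y=-3/5·0+3/4·(-1.5)=-1.125
n=1: y=-1.125, sp=-1, e=sp−y=0.125; I=-0.875, D=e−e_prev=1.125; u=3/4·0.125+3/4·(-0.875)+0·1.125=-0.5625; next y=-3/5·(-1.125)+3/4·(-0.5625)=0.253125
n=2: y=0.253125, sp=-1, e=sp−y=-1.253125; I=-2.128125, D=e−e_prev=-1.378125; u=3/4·(-1.253125)+3/4·(-2.128125)+0·(-1.378125)≈-2.535938; next y=-3/5·0.253125+3/4·(-2.535938)≈-2.053828
n=3: y≈-2.053828, sp=-1, e=sp−y≈1.053828; I≈-1.074297, D=e−e_prev≈2.306953; u=3/4·1.053828+3/4·(-1.074297)+0·2.306953≈-0.015352; next y=-3/5·(-2.053828)+3/4·(-0.015352)≈1.220783
n=4: y≈1.220783, sp=-1, e=sp−y≈-2.220783; I≈-3.295080, D=e−e_prev≈-3.274611; u=3/4·(-2.220783)+3/4·(-3.295080)+0·(-3.274611)≈-4.136897; next y=-3/5·1.220783+3/4·(-4.136897)≈-3.835143
n=5: y≈-3.835143, sp=-1, e=sp−y≈2.835143; I≈-0.459937, D=e−e_prev≈5.055926; u=3/4·2.835143+3/4·(-0.459937)+0·5.055926≈1.781404; next y=-3/5·(-3.835143)+3/4·1.781404≈3.637139
n=6: y≈3.637139, sp=-1, e=sp−y≈-4.637139; I≈-5.097076, D=e−e_prev≈-7.472282; u=3/4·(-4.637139)+3/4·(-5.097076)+0·(-7.472282)≈-7.300662; next y=-3/5·3.637139+3/4·(-7.300662)≈-7.657780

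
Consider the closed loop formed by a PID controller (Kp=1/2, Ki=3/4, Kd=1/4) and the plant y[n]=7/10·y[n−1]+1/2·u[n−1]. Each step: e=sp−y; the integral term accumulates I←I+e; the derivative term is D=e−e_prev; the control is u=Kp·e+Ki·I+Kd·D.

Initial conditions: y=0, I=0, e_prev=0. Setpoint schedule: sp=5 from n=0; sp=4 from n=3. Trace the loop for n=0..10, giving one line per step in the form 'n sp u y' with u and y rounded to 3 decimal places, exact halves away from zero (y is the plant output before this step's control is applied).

0 5 7.500 0.000
1 5 4.375 3.750
2 5 4.656 4.813
3 4 2.236 5.697
4 4 2.321 5.106
5 4 1.901 4.735
6 4 1.962 4.265
7 4 2.094 3.966
8 4 2.259 3.823
9 4 2.382 3.806
10 4 2.449 3.855

(exact arithmetic carried between steps; '≈' marks a value shown rounded to 6 d.p. or computed from one; I and e_prev carry over from the previous line; the table rounds u and y to 3 d.p., halves away from zero)
n=0: y=0, sp=5, e=sp−y=5; I=5, D=e−e_prev=5; u=1/2·5+3/4·5+1/4·5=7.5; next y=7/10·0+1/2·7.5=3.75
n=1: y=3.75, sp=5, e=sp−y=1.25; I=6.25, D=e−e_prev=-3.75; u=1/2·1.25+3/4·6.25+1/4·(-3.75)=4.375; next y=7/10·3.75+1/2·4.375=4.8125
n=2: y=4.8125, sp=5, e=sp−y=0.1875; I=6.4375, D=e−e_prev=-1.0625; u=1/2·0.1875+3/4·6.4375+1/4·(-1.0625)=4.65625; next y=7/10·4.8125+1/2·4.65625=5.696875
n=3: y=5.696875, sp=4, e=sp−y=-1.696875; I=4.740625, D=e−e_prev=-1.884375; u=1/2·(-1.696875)+3/4·4.740625+1/4·(-1.884375)≈2.235938; next y=7/10·5.696875+1/2·2.235938≈5.105781
n=4: y≈5.105781, sp=4, e=sp−y≈-1.105781; I≈3.634844, D=e−e_prev≈0.591094; u=1/2·(-1.105781)+3/4·3.634844+1/4·0.591094≈2.321016; next y=7/10·5.105781+1/2·2.321016≈4.734555
n=5: y≈4.734555, sp=4, e=sp−y≈-0.734555; I≈2.900289, D=e−e_prev≈0.371227; u=1/2·(-0.734555)+3/4·2.900289+1/4·0.371227≈1.900746; next y=7/10·4.734555+1/2·1.900746≈4.264561
n=6: y≈4.264561, sp=4, e=sp−y≈-0.264561; I≈2.635728, D=e−e_prev≈0.469993; u=1/2·(-0.264561)+3/4·2.635728+1/4·0.469993≈1.962013; next y=7/10·4.264561+1/2·1.962013≈3.966200
n=7: y≈3.966200, sp=4, e=sp−y≈0.033800; I≈2.669528, D=e−e_prev≈0.298362; u=1/2·0.033800+3/4·2.669528+1/4·0.298362≈2.093637; next y=7/10·3.966200+1/2·2.093637≈3.823158
n=8: y≈3.823158, sp=4, e=sp−y≈0.176842; I≈2.846370, D=e−e_prev≈0.143042; u=1/2·0.176842+3/4·2.846370+1/4·0.143042≈2.258959; next y=7/10·3.823158+1/2·2.258959≈3.805690
n=9: y≈3.805690, sp=4, e=sp−y≈0.194310; I≈3.040680, D=e−e_prev≈0.017468; u=1/2·0.194310+3/4·3.040680+1/4·0.017468≈2.382032; next y=7/10·3.805690+1/2·2.382032≈3.854999
n=10: y≈3.854999, sp=4, e=sp−y≈0.145001; I≈3.185681, D=e−e_prev≈-0.049309; u=1/2·0.145001+3/4·3.185681+1/4·(-0.049309)≈2.449434; next y=7/10·3.854999+1/2·2.449434≈3.923216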